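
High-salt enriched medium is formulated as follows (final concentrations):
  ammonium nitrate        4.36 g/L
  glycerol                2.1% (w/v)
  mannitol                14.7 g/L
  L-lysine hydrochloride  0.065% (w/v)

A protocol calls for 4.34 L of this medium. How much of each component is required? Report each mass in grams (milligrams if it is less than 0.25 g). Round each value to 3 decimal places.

ammonium nitrate 18.922 g; glycerol 91.140 g; mannitol 63.798 g; L-lysine hydrochloride 2.821 g

Working volume: 4.34 L.
ammonium nitrate: 4.36 g/L × 4.34 L = 18.922 g
glycerol: 2.1% w/v = 21 g/L → 21 × 4.34 L = 91.140 g
mannitol: 14.7 g/L × 4.34 L = 63.798 g
L-lysine hydrochloride: 0.065% w/v = 0.65 g/L → 0.65 × 4.34 L = 2.821 g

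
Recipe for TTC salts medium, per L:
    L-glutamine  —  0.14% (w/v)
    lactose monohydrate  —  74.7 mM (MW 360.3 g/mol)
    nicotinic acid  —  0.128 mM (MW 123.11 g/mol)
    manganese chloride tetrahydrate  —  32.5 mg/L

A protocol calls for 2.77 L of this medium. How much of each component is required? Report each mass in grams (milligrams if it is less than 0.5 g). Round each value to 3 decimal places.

L-glutamine 3.878 g; lactose monohydrate 74.553 g; nicotinic acid 43.650 mg; manganese chloride tetrahydrate 90.025 mg

Scale factor relative to 1 L: 2.77.
L-glutamine: 0.14 g per 100 mL × 2770 mL ÷ 100 = 3.878 g
lactose monohydrate: 74.7 mmol/L × 360.3 g/mol × 2.77 L ÷ 1000 = 74.553 g
nicotinic acid: 0.128 mmol/L × 123.11 mg/mmol × 2.77 L = 43.650 mg
manganese chloride tetrahydrate: 32.5 mg/L × 2.77 L = 90.025 mg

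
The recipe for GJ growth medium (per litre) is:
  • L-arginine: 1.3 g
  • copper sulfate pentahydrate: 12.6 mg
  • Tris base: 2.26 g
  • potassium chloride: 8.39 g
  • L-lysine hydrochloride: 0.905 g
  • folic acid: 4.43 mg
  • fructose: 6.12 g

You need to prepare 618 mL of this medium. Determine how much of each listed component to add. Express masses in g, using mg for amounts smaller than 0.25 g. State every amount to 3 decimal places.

L-arginine 0.803 g; copper sulfate pentahydrate 7.787 mg; Tris base 1.397 g; potassium chloride 5.185 g; L-lysine hydrochloride 0.559 g; folic acid 2.738 mg; fructose 3.782 g

Ratio of target to recipe volume: 618 / 1000 = 0.618.
L-arginine: 1.3 g × (618 mL / 1000 mL) = 0.803 g
copper sulfate pentahydrate: 12.6 mg × (618 mL / 1000 mL) = 7.787 mg
Tris base: 2.26 g × (618 mL / 1000 mL) = 1.397 g
potassium chloride: 8.39 g × (618 mL / 1000 mL) = 5.185 g
L-lysine hydrochloride: 0.905 g × (618 mL / 1000 mL) = 0.559 g
folic acid: 4.43 mg × (618 mL / 1000 mL) = 2.738 mg
fructose: 6.12 g × (618 mL / 1000 mL) = 3.782 g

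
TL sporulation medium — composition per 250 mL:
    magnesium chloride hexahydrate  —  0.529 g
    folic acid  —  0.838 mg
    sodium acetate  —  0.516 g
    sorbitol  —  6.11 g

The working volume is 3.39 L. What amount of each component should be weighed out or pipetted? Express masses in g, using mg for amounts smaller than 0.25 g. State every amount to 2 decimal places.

magnesium chloride hexahydrate 7.17 g; folic acid 11.36 mg; sodium acetate 7.00 g; sorbitol 82.85 g

Scale factor = 3390 mL / 250 mL = 13.56.
magnesium chloride hexahydrate: 0.529 g × (3390 mL / 250 mL) = 7.17 g
folic acid: 0.838 mg × (3390 mL / 250 mL) = 11.36 mg
sodium acetate: 0.516 g × (3390 mL / 250 mL) = 7.00 g
sorbitol: 6.11 g × (3390 mL / 250 mL) = 82.85 g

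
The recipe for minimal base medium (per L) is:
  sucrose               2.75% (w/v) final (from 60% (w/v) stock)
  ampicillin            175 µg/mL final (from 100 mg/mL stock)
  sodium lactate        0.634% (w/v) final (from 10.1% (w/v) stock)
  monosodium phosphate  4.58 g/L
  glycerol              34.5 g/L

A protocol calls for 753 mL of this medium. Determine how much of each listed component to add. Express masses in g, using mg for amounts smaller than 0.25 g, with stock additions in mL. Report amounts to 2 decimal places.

sucrose 34.51 mL; ampicillin 1.32 mL; sodium lactate 47.27 mL; monosodium phosphate 3.45 g; glycerol 25.98 g

Scale factor relative to 1 L: 0.753.
sucrose: dilute stock: 2.75% ÷ 60% × 753 mL = 34.51 mL
ampicillin: C1V1 = C2V2 → 175 µg/mL × 753 mL ÷ 100000 µg/mL = 1.32 mL
sodium lactate: C1V1 = C2V2 → 0.634% ÷ 10.1% × 753 mL = 47.27 mL
monosodium phosphate: 4.58 g/L × 0.753 L = 3.45 g
glycerol: 34.5 g/L × 0.753 L = 25.98 g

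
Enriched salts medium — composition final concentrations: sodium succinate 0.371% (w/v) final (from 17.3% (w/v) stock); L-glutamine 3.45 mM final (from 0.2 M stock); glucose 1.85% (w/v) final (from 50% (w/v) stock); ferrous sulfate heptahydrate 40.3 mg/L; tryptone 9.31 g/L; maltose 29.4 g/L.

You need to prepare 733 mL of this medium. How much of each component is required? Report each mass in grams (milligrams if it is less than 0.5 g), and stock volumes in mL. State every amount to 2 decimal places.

Target volume = 733 mL = 0.733 L.
sodium succinate: dilute stock: 0.371% ÷ 17.3% × 733 mL = 15.72 mL
L-glutamine: dilute stock: 3.45 mM × 733 mL ÷ 200 mM = 12.64 mL
glucose: V = C2·V2/C1 = 1.85% ÷ 50% × 733 mL = 27.12 mL
ferrous sulfate heptahydrate: 40.3 mg/L × 0.733 L = 29.54 mg
tryptone: 9.31 g/L × 0.733 L = 6.82 g
maltose: 29.4 g/L × 0.733 L = 21.55 g

sodium succinate 15.72 mL; L-glutamine 12.64 mL; glucose 27.12 mL; ferrous sulfate heptahydrate 29.54 mg; tryptone 6.82 g; maltose 21.55 g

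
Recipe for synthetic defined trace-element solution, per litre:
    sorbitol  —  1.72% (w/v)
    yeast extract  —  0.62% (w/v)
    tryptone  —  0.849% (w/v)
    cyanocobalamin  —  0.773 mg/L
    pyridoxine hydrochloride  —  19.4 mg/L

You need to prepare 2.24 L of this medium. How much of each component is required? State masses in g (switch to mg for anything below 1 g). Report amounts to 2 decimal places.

sorbitol 38.53 g; yeast extract 13.89 g; tryptone 19.02 g; cyanocobalamin 1.73 mg; pyridoxine hydrochloride 43.46 mg

Working volume: 2.24 L.
sorbitol: 1.72% w/v = 17.2 g/L → 17.2 × 2.24 L = 38.53 g
yeast extract: 0.62 g per 100 mL × 2240 mL ÷ 100 = 13.89 g
tryptone: 0.849 g per 100 mL × 2240 mL ÷ 100 = 19.02 g
cyanocobalamin: 0.773 mg/L × 2.24 L = 1.73 mg
pyridoxine hydrochloride: 19.4 mg/L × 2.24 L = 43.46 mg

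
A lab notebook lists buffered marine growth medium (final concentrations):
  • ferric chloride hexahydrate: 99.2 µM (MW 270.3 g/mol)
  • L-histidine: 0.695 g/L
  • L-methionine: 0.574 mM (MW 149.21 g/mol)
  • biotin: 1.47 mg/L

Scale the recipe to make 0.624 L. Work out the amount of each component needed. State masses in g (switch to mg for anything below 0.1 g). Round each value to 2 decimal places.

Scale factor relative to 1 L: 0.624.
ferric chloride hexahydrate: 99.2 µmol/L × 270.3 g/mol × 0.624 L ÷ 1000 = 16.73 mg
L-histidine: 0.695 g/L × 0.624 L = 0.43 g
L-methionine: 0.574 mmol/L × 149.21 mg/mmol × 0.624 L = 53.44 mg
biotin: 1.47 mg/L × 0.624 L = 0.92 mg

ferric chloride hexahydrate 16.73 mg; L-histidine 0.43 g; L-methionine 53.44 mg; biotin 0.92 mg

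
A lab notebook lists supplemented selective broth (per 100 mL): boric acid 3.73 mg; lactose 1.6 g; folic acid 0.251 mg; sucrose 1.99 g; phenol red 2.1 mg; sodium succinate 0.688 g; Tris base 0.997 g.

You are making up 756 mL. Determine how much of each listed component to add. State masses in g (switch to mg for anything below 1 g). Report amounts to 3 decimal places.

boric acid 28.199 mg; lactose 12.096 g; folic acid 1.898 mg; sucrose 15.044 g; phenol red 15.876 mg; sodium succinate 5.201 g; Tris base 7.537 g

Scale factor = 756 mL / 100 mL = 7.56.
boric acid: 3.73 mg × (756 mL / 100 mL) = 28.199 mg
lactose: 1.6 g × (756 mL / 100 mL) = 12.096 g
folic acid: 0.251 mg × (756 mL / 100 mL) = 1.898 mg
sucrose: 1.99 g × (756 mL / 100 mL) = 15.044 g
phenol red: 2.1 mg × (756 mL / 100 mL) = 15.876 mg
sodium succinate: 0.688 g × (756 mL / 100 mL) = 5.201 g
Tris base: 0.997 g × (756 mL / 100 mL) = 7.537 g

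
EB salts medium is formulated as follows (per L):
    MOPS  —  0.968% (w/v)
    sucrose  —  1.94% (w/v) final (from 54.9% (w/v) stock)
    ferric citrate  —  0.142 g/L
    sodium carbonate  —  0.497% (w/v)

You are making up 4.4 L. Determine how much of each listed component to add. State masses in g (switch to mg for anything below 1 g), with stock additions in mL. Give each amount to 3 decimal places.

MOPS 42.592 g; sucrose 155.483 mL; ferric citrate 624.800 mg; sodium carbonate 21.868 g

Working volume: 4.4 L.
MOPS: 0.968% w/v = 9.68 g/L → 9.68 × 4.4 L = 42.592 g
sucrose: V = C2·V2/C1 = 1.94% ÷ 54.9% × 4400 mL = 155.483 mL
ferric citrate: 0.142 g/L × 4.4 L = 0.6248 g = 624.800 mg
sodium carbonate: 0.497% w/v = 4.97 g/L → 4.97 × 4.4 L = 21.868 g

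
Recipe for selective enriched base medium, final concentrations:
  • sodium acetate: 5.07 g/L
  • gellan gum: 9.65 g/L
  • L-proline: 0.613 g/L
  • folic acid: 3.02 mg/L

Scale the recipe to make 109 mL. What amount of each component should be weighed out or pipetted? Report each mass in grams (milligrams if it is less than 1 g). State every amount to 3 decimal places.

sodium acetate 552.630 mg; gellan gum 1.052 g; L-proline 66.817 mg; folic acid 0.329 mg

Scale factor relative to 1 L: 0.109.
sodium acetate: 5.07 g/L × 0.109 L = 0.55263 g = 552.630 mg
gellan gum: 9.65 g/L × 0.109 L = 1.052 g
L-proline: 0.613 g/L × 0.109 L = 0.066817 g = 66.817 mg
folic acid: 3.02 mg/L × 0.109 L = 0.329 mg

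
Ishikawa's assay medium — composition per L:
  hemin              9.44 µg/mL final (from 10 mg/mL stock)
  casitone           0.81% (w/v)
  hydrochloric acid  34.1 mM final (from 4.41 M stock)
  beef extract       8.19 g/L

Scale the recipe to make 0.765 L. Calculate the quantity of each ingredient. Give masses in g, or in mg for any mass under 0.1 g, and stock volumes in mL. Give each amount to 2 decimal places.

hemin 0.72 mL; casitone 6.20 g; hydrochloric acid 5.92 mL; beef extract 6.27 g

Working volume: 0.765 L.
hemin: dilute stock: 9.44 µg/mL × 765 mL ÷ 10000 µg/mL = 0.72 mL
casitone: 0.81 g per 100 mL × 765 mL ÷ 100 = 6.20 g
hydrochloric acid: dilute stock: 34.1 mM × 765 mL ÷ 4410 mM = 5.92 mL
beef extract: 8.19 g/L × 0.765 L = 6.27 g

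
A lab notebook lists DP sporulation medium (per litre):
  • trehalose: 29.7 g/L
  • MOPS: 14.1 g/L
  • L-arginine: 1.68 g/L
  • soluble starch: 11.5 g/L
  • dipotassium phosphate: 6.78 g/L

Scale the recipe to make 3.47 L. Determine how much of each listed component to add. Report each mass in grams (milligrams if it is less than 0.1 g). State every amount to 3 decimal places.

Scale factor relative to 1 L: 3.47.
trehalose: 29.7 g/L × 3.47 L = 103.059 g
MOPS: 14.1 g/L × 3.47 L = 48.927 g
L-arginine: 1.68 g/L × 3.47 L = 5.830 g
soluble starch: 11.5 g/L × 3.47 L = 39.905 g
dipotassium phosphate: 6.78 g/L × 3.47 L = 23.527 g

trehalose 103.059 g; MOPS 48.927 g; L-arginine 5.830 g; soluble starch 39.905 g; dipotassium phosphate 23.527 g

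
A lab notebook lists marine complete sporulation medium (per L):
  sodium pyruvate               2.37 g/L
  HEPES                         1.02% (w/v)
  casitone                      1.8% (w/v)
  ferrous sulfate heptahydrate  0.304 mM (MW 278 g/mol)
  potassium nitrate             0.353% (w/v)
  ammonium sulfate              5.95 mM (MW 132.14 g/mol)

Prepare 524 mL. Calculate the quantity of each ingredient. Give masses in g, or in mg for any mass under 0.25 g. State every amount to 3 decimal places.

sodium pyruvate 1.242 g; HEPES 5.345 g; casitone 9.432 g; ferrous sulfate heptahydrate 44.284 mg; potassium nitrate 1.850 g; ammonium sulfate 0.412 g

Scale factor relative to 1 L: 0.524.
sodium pyruvate: 2.37 g/L × 0.524 L = 1.242 g
HEPES: 1.02% w/v = 10.2 g/L → 10.2 × 0.524 L = 5.345 g
casitone: 1.8 g per 100 mL × 524 mL ÷ 100 = 9.432 g
ferrous sulfate heptahydrate: 0.304 mmol/L × 278 mg/mmol × 0.524 L = 44.284 mg
potassium nitrate: 0.353% w/v = 3.53 g/L → 3.53 × 0.524 L = 1.850 g
ammonium sulfate: 5.95 mmol/L × 132.14 g/mol × 0.524 L ÷ 1000 = 0.412 g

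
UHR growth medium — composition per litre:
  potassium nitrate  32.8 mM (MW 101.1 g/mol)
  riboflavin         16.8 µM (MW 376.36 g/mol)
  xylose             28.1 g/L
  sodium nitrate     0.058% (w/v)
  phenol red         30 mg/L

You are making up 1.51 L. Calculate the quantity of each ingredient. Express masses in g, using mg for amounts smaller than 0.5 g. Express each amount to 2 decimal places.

Scale factor relative to 1 L: 1.51.
potassium nitrate: 32.8 mmol/L × 101.1 g/mol × 1.51 L ÷ 1000 = 5.01 g
riboflavin: 16.8 µmol/L × 376.36 g/mol × 1.51 L ÷ 1000 = 9.55 mg
xylose: 28.1 g/L × 1.51 L = 42.43 g
sodium nitrate: 0.058% w/v = 0.58 g/L → 0.58 × 1.51 L = 0.88 g
phenol red: 30 mg/L × 1.51 L = 45.30 mg

potassium nitrate 5.01 g; riboflavin 9.55 mg; xylose 42.43 g; sodium nitrate 0.88 g; phenol red 45.30 mg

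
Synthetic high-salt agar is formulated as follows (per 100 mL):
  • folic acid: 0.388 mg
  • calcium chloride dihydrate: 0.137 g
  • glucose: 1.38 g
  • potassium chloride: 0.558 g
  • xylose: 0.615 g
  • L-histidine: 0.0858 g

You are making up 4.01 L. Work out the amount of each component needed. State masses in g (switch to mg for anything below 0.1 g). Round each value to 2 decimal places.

Ratio of target to recipe volume: 4010 / 100 = 40.1.
folic acid: 0.388 mg × (4010 mL / 100 mL) = 15.56 mg
calcium chloride dihydrate: 0.137 g × (4010 mL / 100 mL) = 5.49 g
glucose: 1.38 g × (4010 mL / 100 mL) = 55.34 g
potassium chloride: 0.558 g × (4010 mL / 100 mL) = 22.38 g
xylose: 0.615 g × (4010 mL / 100 mL) = 24.66 g
L-histidine: 0.0858 g × (4010 mL / 100 mL) = 3.44 g

folic acid 15.56 mg; calcium chloride dihydrate 5.49 g; glucose 55.34 g; potassium chloride 22.38 g; xylose 24.66 g; L-histidine 3.44 g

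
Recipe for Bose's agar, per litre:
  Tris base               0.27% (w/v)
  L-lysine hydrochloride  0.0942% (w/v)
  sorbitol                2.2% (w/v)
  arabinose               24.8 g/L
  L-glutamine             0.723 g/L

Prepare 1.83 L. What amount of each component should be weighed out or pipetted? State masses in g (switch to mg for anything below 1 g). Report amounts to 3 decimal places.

Tris base 4.941 g; L-lysine hydrochloride 1.724 g; sorbitol 40.260 g; arabinose 45.384 g; L-glutamine 1.323 g

Scale factor relative to 1 L: 1.83.
Tris base: 0.27 g per 100 mL × 1830 mL ÷ 100 = 4.941 g
L-lysine hydrochloride: 0.0942 g per 100 mL × 1830 mL ÷ 100 = 1.724 g
sorbitol: 2.2% w/v = 22 g/L → 22 × 1.83 L = 40.260 g
arabinose: 24.8 g/L × 1.83 L = 45.384 g
L-glutamine: 0.723 g/L × 1.83 L = 1.323 g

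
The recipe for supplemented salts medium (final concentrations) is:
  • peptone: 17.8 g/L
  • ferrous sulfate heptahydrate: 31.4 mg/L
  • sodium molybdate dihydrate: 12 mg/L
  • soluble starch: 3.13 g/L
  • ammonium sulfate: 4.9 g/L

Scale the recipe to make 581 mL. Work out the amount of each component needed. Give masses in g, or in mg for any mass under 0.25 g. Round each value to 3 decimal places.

Target volume = 581 mL = 0.581 L.
peptone: 17.8 g/L × 0.581 L = 10.342 g
ferrous sulfate heptahydrate: 31.4 mg/L × 0.581 L = 18.243 mg
sodium molybdate dihydrate: 12 mg/L × 0.581 L = 6.972 mg
soluble starch: 3.13 g/L × 0.581 L = 1.819 g
ammonium sulfate: 4.9 g/L × 0.581 L = 2.847 g

peptone 10.342 g; ferrous sulfate heptahydrate 18.243 mg; sodium molybdate dihydrate 6.972 mg; soluble starch 1.819 g; ammonium sulfate 2.847 g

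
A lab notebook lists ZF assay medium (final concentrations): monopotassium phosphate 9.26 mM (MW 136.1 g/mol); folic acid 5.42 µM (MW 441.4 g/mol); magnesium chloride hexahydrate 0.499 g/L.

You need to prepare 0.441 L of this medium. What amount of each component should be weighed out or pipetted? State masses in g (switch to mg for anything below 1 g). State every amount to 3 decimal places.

monopotassium phosphate 555.786 mg; folic acid 1.055 mg; magnesium chloride hexahydrate 220.059 mg

Scale factor relative to 1 L: 0.441.
monopotassium phosphate: 9.26 mmol/L × 136.1 mg/mmol × 0.441 L = 555.786 mg
folic acid: 5.42 µmol/L × 441.4 g/mol × 0.441 L ÷ 1000 = 1.055 mg
magnesium chloride hexahydrate: 0.499 g/L × 0.441 L = 0.220059 g = 220.059 mg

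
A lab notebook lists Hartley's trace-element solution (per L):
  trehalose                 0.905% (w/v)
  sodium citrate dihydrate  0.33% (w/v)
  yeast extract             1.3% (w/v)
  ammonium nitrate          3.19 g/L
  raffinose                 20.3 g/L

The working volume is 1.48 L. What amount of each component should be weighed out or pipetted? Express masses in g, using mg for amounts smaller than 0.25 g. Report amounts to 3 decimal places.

Scale factor relative to 1 L: 1.48.
trehalose: 0.905% w/v = 9.05 g/L → 9.05 × 1.48 L = 13.394 g
sodium citrate dihydrate: 0.33% w/v = 3.3 g/L → 3.3 × 1.48 L = 4.884 g
yeast extract: 1.3 g per 100 mL × 1480 mL ÷ 100 = 19.240 g
ammonium nitrate: 3.19 g/L × 1.48 L = 4.721 g
raffinose: 20.3 g/L × 1.48 L = 30.044 g

trehalose 13.394 g; sodium citrate dihydrate 4.884 g; yeast extract 19.240 g; ammonium nitrate 4.721 g; raffinose 30.044 g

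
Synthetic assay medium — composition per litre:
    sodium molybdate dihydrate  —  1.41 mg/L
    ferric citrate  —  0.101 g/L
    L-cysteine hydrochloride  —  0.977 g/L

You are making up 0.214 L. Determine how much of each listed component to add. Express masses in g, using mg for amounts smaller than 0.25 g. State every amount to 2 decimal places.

Working volume: 0.214 L.
sodium molybdate dihydrate: 1.41 mg/L × 0.214 L = 0.30 mg
ferric citrate: 0.101 g/L × 0.214 L = 0.021614 g = 21.61 mg
L-cysteine hydrochloride: 0.977 g/L × 0.214 L = 0.209078 g = 209.08 mg

sodium molybdate dihydrate 0.30 mg; ferric citrate 21.61 mg; L-cysteine hydrochloride 209.08 mg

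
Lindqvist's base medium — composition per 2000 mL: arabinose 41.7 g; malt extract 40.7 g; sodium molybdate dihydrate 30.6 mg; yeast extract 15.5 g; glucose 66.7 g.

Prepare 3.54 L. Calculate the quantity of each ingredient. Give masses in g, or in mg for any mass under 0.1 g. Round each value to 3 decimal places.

arabinose 73.809 g; malt extract 72.039 g; sodium molybdate dihydrate 54.162 mg; yeast extract 27.435 g; glucose 118.059 g

Ratio of target to recipe volume: 3540 / 2000 = 1.77.
arabinose: 41.7 g × (3540 mL / 2000 mL) = 73.809 g
malt extract: 40.7 g × (3540 mL / 2000 mL) = 72.039 g
sodium molybdate dihydrate: 30.6 mg × (3540 mL / 2000 mL) = 54.162 mg
yeast extract: 15.5 g × (3540 mL / 2000 mL) = 27.435 g
glucose: 66.7 g × (3540 mL / 2000 mL) = 118.059 g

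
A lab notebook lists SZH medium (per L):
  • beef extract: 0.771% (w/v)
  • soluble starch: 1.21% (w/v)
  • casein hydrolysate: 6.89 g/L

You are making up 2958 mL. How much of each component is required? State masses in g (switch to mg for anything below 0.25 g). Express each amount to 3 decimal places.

Working volume: 2958 mL = 2.958 L.
beef extract: 0.771% w/v = 7.71 g/L → 7.71 × 2.958 L = 22.806 g
soluble starch: 1.21 g per 100 mL × 2958 mL ÷ 100 = 35.792 g
casein hydrolysate: 6.89 g/L × 2.958 L = 20.381 g

beef extract 22.806 g; soluble starch 35.792 g; casein hydrolysate 20.381 g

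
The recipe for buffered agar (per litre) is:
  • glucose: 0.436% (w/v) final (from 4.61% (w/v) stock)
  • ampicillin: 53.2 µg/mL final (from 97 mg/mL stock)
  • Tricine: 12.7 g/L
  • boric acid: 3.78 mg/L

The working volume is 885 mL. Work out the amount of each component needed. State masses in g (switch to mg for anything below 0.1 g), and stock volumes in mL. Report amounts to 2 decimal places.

Working volume: 885 mL = 0.885 L.
glucose: dilute stock: 0.436% ÷ 4.61% × 885 mL = 83.70 mL
ampicillin: V = C2·V2/C1 = 53.2 µg/mL × 885 mL ÷ 97000 µg/mL = 0.49 mL
Tricine: 12.7 g/L × 0.885 L = 11.24 g
boric acid: 3.78 mg/L × 0.885 L = 3.35 mg

glucose 83.70 mL; ampicillin 0.49 mL; Tricine 11.24 g; boric acid 3.35 mg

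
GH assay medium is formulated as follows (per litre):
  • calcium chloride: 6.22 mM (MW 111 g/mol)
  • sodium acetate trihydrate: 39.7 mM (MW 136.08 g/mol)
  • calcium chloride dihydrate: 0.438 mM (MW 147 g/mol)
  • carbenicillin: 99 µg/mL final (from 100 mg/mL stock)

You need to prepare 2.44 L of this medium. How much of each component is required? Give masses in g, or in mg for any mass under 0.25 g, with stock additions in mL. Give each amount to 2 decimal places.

calcium chloride 1.68 g; sodium acetate trihydrate 13.18 g; calcium chloride dihydrate 157.10 mg; carbenicillin 2.42 mL

Scale factor relative to 1 L: 2.44.
calcium chloride: 6.22 mmol/L × 111 g/mol × 2.44 L ÷ 1000 = 1.68 g
sodium acetate trihydrate: 39.7 mmol/L × 136.08 g/mol × 2.44 L ÷ 1000 = 13.18 g
calcium chloride dihydrate: 0.438 mmol/L × 147 mg/mmol × 2.44 L = 157.10 mg
carbenicillin: V = C2·V2/C1 = 99 µg/mL × 2440 mL ÷ 100000 µg/mL = 2.42 mL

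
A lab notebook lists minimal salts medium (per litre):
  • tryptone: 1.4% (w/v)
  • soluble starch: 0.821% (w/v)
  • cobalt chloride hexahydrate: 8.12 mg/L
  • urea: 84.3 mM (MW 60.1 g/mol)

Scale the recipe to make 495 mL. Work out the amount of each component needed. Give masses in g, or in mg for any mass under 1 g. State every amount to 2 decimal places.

Working volume: 495 mL = 0.495 L.
tryptone: 1.4 g per 100 mL × 495 mL ÷ 100 = 6.93 g
soluble starch: 0.821 g per 100 mL × 495 mL ÷ 100 = 4.06 g
cobalt chloride hexahydrate: 8.12 mg/L × 0.495 L = 4.02 mg
urea: 84.3 mmol/L × 60.1 g/mol × 0.495 L ÷ 1000 = 2.51 g

tryptone 6.93 g; soluble starch 4.06 g; cobalt chloride hexahydrate 4.02 mg; urea 2.51 g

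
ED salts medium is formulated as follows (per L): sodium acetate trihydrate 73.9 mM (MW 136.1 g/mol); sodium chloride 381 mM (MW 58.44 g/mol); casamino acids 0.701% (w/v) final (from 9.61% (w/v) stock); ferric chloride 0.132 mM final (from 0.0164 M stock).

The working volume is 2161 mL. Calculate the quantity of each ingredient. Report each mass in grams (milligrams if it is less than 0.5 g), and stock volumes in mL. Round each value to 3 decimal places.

sodium acetate trihydrate 21.735 g; sodium chloride 48.116 g; casamino acids 157.634 mL; ferric chloride 17.393 mL

Working volume: 2161 mL = 2.161 L.
sodium acetate trihydrate: 73.9 mmol/L × 136.1 g/mol × 2.161 L ÷ 1000 = 21.735 g
sodium chloride: 381 mmol/L × 58.44 g/mol × 2.161 L ÷ 1000 = 48.116 g
casamino acids: C1V1 = C2V2 → 0.701% ÷ 9.61% × 2161 mL = 157.634 mL
ferric chloride: dilute stock: 0.132 mM × 2161 mL ÷ 16.4 mM = 17.393 mL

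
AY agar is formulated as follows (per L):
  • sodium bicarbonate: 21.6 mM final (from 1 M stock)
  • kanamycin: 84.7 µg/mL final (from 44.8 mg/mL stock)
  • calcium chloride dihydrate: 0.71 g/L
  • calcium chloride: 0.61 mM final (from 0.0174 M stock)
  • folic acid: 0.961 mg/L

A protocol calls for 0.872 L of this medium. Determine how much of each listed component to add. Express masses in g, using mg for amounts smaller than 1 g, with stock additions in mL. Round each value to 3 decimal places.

Scale factor relative to 1 L: 0.872.
sodium bicarbonate: dilute stock: 21.6 mM × 872 mL ÷ 1000 mM = 18.835 mL
kanamycin: dilute stock: 84.7 µg/mL × 872 mL ÷ 44800 µg/mL = 1.649 mL
calcium chloride dihydrate: 0.71 g/L × 0.872 L = 0.61912 g = 619.120 mg
calcium chloride: C1V1 = C2V2 → 0.61 mM × 872 mL ÷ 17.4 mM = 30.570 mL
folic acid: 0.961 mg/L × 0.872 L = 0.838 mg

sodium bicarbonate 18.835 mL; kanamycin 1.649 mL; calcium chloride dihydrate 619.120 mg; calcium chloride 30.570 mL; folic acid 0.838 mg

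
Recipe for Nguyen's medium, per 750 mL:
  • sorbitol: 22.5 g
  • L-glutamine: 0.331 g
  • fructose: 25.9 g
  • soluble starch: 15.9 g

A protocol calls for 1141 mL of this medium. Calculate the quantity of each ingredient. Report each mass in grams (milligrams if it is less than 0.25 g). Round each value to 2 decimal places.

sorbitol 34.23 g; L-glutamine 0.50 g; fructose 39.40 g; soluble starch 24.19 g

Scale factor = 1141 mL / 750 mL = 1.52133.
sorbitol: 22.5 g × (1141 mL / 750 mL) = 34.23 g
L-glutamine: 0.331 g × (1141 mL / 750 mL) = 0.50 g
fructose: 25.9 g × (1141 mL / 750 mL) = 39.40 g
soluble starch: 15.9 g × (1141 mL / 750 mL) = 24.19 g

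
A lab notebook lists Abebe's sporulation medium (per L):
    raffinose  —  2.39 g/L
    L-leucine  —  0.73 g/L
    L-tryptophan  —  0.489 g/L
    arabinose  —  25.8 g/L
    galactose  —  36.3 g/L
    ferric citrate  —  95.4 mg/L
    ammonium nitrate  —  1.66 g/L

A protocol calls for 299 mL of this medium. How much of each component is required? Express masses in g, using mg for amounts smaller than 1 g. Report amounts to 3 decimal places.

raffinose 714.610 mg; L-leucine 218.270 mg; L-tryptophan 146.211 mg; arabinose 7.714 g; galactose 10.854 g; ferric citrate 28.525 mg; ammonium nitrate 496.340 mg

Working volume: 299 mL = 0.299 L.
raffinose: 2.39 g/L × 0.299 L = 0.71461 g = 714.610 mg
L-leucine: 0.73 g/L × 0.299 L = 0.21827 g = 218.270 mg
L-tryptophan: 0.489 g/L × 0.299 L = 0.146211 g = 146.211 mg
arabinose: 25.8 g/L × 0.299 L = 7.714 g
galactose: 36.3 g/L × 0.299 L = 10.854 g
ferric citrate: 95.4 mg/L × 0.299 L = 28.525 mg
ammonium nitrate: 1.66 g/L × 0.299 L = 0.49634 g = 496.340 mg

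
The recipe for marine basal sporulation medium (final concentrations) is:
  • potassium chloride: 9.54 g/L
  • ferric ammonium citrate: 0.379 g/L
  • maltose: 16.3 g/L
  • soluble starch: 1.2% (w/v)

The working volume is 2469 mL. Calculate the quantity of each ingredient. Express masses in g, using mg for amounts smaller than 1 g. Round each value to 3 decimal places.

potassium chloride 23.554 g; ferric ammonium citrate 935.751 mg; maltose 40.245 g; soluble starch 29.628 g

Target volume = 2469 mL = 2.469 L.
potassium chloride: 9.54 g/L × 2.469 L = 23.554 g
ferric ammonium citrate: 0.379 g/L × 2.469 L = 0.935751 g = 935.751 mg
maltose: 16.3 g/L × 2.469 L = 40.245 g
soluble starch: 1.2% w/v = 12 g/L → 12 × 2.469 L = 29.628 g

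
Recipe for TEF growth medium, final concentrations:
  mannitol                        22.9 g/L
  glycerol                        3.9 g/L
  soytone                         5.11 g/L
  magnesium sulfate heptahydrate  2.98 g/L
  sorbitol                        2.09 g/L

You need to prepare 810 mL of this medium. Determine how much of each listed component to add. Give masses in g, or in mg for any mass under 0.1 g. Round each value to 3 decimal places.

mannitol 18.549 g; glycerol 3.159 g; soytone 4.139 g; magnesium sulfate heptahydrate 2.414 g; sorbitol 1.693 g

Scale factor relative to 1 L: 0.81.
mannitol: 22.9 g/L × 0.81 L = 18.549 g
glycerol: 3.9 g/L × 0.81 L = 3.159 g
soytone: 5.11 g/L × 0.81 L = 4.139 g
magnesium sulfate heptahydrate: 2.98 g/L × 0.81 L = 2.414 g
sorbitol: 2.09 g/L × 0.81 L = 1.693 g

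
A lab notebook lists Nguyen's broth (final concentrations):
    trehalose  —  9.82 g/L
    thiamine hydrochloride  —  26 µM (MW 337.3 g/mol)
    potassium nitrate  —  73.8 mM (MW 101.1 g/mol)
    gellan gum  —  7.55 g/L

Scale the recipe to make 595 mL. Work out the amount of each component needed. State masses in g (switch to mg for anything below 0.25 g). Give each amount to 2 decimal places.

Working volume: 595 mL = 0.595 L.
trehalose: 9.82 g/L × 0.595 L = 5.84 g
thiamine hydrochloride: 26 µmol/L × 337.3 g/mol × 0.595 L ÷ 1000 = 5.22 mg
potassium nitrate: 73.8 mmol/L × 101.1 g/mol × 0.595 L ÷ 1000 = 4.44 g
gellan gum: 7.55 g/L × 0.595 L = 4.49 g

trehalose 5.84 g; thiamine hydrochloride 5.22 mg; potassium nitrate 4.44 g; gellan gum 4.49 g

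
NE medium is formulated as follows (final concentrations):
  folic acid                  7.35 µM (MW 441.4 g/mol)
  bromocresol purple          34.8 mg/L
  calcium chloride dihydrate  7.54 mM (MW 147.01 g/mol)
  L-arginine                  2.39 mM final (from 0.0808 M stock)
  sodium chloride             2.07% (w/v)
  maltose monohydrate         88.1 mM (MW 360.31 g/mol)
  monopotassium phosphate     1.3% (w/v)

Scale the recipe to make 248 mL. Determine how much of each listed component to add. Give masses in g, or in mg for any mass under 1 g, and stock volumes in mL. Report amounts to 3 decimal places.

Target volume = 248 mL = 0.248 L.
folic acid: 7.35 µmol/L × 441.4 g/mol × 0.248 L ÷ 1000 = 0.805 mg
bromocresol purple: 34.8 mg/L × 0.248 L = 8.630 mg
calcium chloride dihydrate: 7.54 mmol/L × 147.01 mg/mmol × 0.248 L = 274.897 mg
L-arginine: dilute stock: 2.39 mM × 248 mL ÷ 80.8 mM = 7.336 mL
sodium chloride: 2.07 g per 100 mL × 248 mL ÷ 100 = 5.134 g
maltose monohydrate: 88.1 mmol/L × 360.31 g/mol × 0.248 L ÷ 1000 = 7.872 g
monopotassium phosphate: 1.3% w/v = 13 g/L → 13 × 0.248 L = 3.224 g

folic acid 0.805 mg; bromocresol purple 8.630 mg; calcium chloride dihydrate 274.897 mg; L-arginine 7.336 mL; sodium chloride 5.134 g; maltose monohydrate 7.872 g; monopotassium phosphate 3.224 g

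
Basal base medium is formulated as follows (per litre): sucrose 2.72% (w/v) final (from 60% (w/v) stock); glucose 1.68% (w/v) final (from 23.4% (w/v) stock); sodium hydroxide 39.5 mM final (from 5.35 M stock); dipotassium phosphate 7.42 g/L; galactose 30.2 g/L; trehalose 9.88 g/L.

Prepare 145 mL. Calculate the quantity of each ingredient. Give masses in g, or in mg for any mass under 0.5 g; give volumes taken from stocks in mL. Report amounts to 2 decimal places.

sucrose 6.57 mL; glucose 10.41 mL; sodium hydroxide 1.07 mL; dipotassium phosphate 1.08 g; galactose 4.38 g; trehalose 1.43 g

Working volume: 145 mL = 0.145 L.
sucrose: dilute stock: 2.72% ÷ 60% × 145 mL = 6.57 mL
glucose: C1V1 = C2V2 → 1.68% ÷ 23.4% × 145 mL = 10.41 mL
sodium hydroxide: C1V1 = C2V2 → 39.5 mM × 145 mL ÷ 5350 mM = 1.07 mL
dipotassium phosphate: 7.42 g/L × 0.145 L = 1.08 g
galactose: 30.2 g/L × 0.145 L = 4.38 g
trehalose: 9.88 g/L × 0.145 L = 1.43 g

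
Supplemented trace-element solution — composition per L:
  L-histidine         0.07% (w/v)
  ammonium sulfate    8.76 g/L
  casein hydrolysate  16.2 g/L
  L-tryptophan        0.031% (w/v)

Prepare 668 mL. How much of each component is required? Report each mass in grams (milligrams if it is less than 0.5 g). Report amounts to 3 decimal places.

L-histidine 467.600 mg; ammonium sulfate 5.852 g; casein hydrolysate 10.822 g; L-tryptophan 207.080 mg

Working volume: 668 mL = 0.668 L.
L-histidine: 0.07% w/v = 0.7 g/L → 0.7 × 0.668 L = 0.4676 g = 467.600 mg
ammonium sulfate: 8.76 g/L × 0.668 L = 5.852 g
casein hydrolysate: 16.2 g/L × 0.668 L = 10.822 g
L-tryptophan: 0.031 g per 100 mL × 668 mL ÷ 100 = 0.20708 g = 207.080 mg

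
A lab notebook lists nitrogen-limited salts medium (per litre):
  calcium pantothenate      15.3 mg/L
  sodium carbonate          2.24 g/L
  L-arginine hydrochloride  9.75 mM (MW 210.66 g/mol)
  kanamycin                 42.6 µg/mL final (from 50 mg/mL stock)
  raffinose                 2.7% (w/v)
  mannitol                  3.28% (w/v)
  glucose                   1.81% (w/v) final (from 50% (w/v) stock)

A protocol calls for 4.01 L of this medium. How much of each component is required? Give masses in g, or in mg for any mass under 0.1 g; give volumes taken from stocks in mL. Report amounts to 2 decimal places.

calcium pantothenate 61.35 mg; sodium carbonate 8.98 g; L-arginine hydrochloride 8.24 g; kanamycin 3.42 mL; raffinose 108.27 g; mannitol 131.53 g; glucose 145.16 mL

Scale factor relative to 1 L: 4.01.
calcium pantothenate: 15.3 mg/L × 4.01 L = 61.35 mg
sodium carbonate: 2.24 g/L × 4.01 L = 8.98 g
L-arginine hydrochloride: 9.75 mmol/L × 210.66 g/mol × 4.01 L ÷ 1000 = 8.24 g
kanamycin: dilute stock: 42.6 µg/mL × 4010 mL ÷ 50000 µg/mL = 3.42 mL
raffinose: 2.7 g per 100 mL × 4010 mL ÷ 100 = 108.27 g
mannitol: 3.28 g per 100 mL × 4010 mL ÷ 100 = 131.53 g
glucose: dilute stock: 1.81% ÷ 50% × 4010 mL = 145.16 mL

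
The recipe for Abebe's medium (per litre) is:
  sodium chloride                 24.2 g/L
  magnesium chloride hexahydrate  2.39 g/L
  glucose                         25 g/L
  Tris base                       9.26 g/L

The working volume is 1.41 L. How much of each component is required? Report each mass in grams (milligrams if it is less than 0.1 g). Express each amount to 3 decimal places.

Working volume: 1.41 L.
sodium chloride: 24.2 g/L × 1.41 L = 34.122 g
magnesium chloride hexahydrate: 2.39 g/L × 1.41 L = 3.370 g
glucose: 25 g/L × 1.41 L = 35.250 g
Tris base: 9.26 g/L × 1.41 L = 13.057 g

sodium chloride 34.122 g; magnesium chloride hexahydrate 3.370 g; glucose 35.250 g; Tris base 13.057 g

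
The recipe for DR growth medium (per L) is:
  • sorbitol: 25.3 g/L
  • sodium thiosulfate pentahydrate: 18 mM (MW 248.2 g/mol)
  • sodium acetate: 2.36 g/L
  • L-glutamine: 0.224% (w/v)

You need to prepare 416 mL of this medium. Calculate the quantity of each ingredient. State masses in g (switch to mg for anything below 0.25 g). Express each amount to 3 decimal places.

sorbitol 10.525 g; sodium thiosulfate pentahydrate 1.859 g; sodium acetate 0.982 g; L-glutamine 0.932 g

Scale factor relative to 1 L: 0.416.
sorbitol: 25.3 g/L × 0.416 L = 10.525 g
sodium thiosulfate pentahydrate: 18 mmol/L × 248.2 g/mol × 0.416 L ÷ 1000 = 1.859 g
sodium acetate: 2.36 g/L × 0.416 L = 0.982 g
L-glutamine: 0.224% w/v = 2.24 g/L → 2.24 × 0.416 L = 0.932 g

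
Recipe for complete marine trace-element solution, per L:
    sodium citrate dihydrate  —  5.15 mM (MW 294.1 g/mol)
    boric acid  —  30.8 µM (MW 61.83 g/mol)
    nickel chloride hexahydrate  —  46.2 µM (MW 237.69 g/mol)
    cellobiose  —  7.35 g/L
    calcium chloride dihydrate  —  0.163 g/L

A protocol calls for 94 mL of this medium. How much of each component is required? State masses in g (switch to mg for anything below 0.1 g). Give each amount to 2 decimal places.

Working volume: 94 mL = 0.094 L.
sodium citrate dihydrate: 5.15 mmol/L × 294.1 g/mol × 0.094 L ÷ 1000 = 0.14 g
boric acid: 30.8 µmol/L × 61.83 g/mol × 0.094 L ÷ 1000 = 0.18 mg
nickel chloride hexahydrate: 46.2 µmol/L × 237.69 g/mol × 0.094 L ÷ 1000 = 1.03 mg
cellobiose: 7.35 g/L × 0.094 L = 0.69 g
calcium chloride dihydrate: 0.163 g/L × 0.094 L = 0.015322 g = 15.32 mg

sodium citrate dihydrate 0.14 g; boric acid 0.18 mg; nickel chloride hexahydrate 1.03 mg; cellobiose 0.69 g; calcium chloride dihydrate 15.32 mg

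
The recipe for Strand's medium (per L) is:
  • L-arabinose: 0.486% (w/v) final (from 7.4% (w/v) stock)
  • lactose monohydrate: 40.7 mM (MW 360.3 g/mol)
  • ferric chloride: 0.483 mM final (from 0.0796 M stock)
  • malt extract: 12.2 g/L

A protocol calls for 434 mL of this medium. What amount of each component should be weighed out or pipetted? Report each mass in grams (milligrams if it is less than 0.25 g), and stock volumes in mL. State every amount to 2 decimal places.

L-arabinose 28.50 mL; lactose monohydrate 6.36 g; ferric chloride 2.63 mL; malt extract 5.29 g

Working volume: 434 mL = 0.434 L.
L-arabinose: V = C2·V2/C1 = 0.486% ÷ 7.4% × 434 mL = 28.50 mL
lactose monohydrate: 40.7 mmol/L × 360.3 g/mol × 0.434 L ÷ 1000 = 6.36 g
ferric chloride: C1V1 = C2V2 → 0.483 mM × 434 mL ÷ 79.6 mM = 2.63 mL
malt extract: 12.2 g/L × 0.434 L = 5.29 g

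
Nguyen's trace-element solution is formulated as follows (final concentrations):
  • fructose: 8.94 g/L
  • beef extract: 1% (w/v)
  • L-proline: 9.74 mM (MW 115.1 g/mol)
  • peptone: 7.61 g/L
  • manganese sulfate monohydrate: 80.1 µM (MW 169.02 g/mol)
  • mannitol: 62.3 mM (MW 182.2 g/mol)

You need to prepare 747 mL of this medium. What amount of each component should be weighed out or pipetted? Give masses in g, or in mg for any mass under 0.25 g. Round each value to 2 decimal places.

Scale factor relative to 1 L: 0.747.
fructose: 8.94 g/L × 0.747 L = 6.68 g
beef extract: 1 g per 100 mL × 747 mL ÷ 100 = 7.47 g
L-proline: 9.74 mmol/L × 115.1 g/mol × 0.747 L ÷ 1000 = 0.84 g
peptone: 7.61 g/L × 0.747 L = 5.68 g
manganese sulfate monohydrate: 80.1 µmol/L × 169.02 g/mol × 0.747 L ÷ 1000 = 10.11 mg
mannitol: 62.3 mmol/L × 182.2 g/mol × 0.747 L ÷ 1000 = 8.48 g

fructose 6.68 g; beef extract 7.47 g; L-proline 0.84 g; peptone 5.68 g; manganese sulfate monohydrate 10.11 mg; mannitol 8.48 g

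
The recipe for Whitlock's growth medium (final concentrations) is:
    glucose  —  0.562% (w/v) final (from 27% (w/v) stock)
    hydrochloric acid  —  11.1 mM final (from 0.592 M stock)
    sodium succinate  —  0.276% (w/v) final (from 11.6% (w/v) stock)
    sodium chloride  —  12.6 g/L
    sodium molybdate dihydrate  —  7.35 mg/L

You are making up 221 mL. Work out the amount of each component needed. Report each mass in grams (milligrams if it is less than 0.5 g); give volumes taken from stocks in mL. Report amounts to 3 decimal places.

glucose 4.600 mL; hydrochloric acid 4.144 mL; sodium succinate 5.258 mL; sodium chloride 2.785 g; sodium molybdate dihydrate 1.624 mg

Scale factor relative to 1 L: 0.221.
glucose: V = C2·V2/C1 = 0.562% ÷ 27% × 221 mL = 4.600 mL
hydrochloric acid: dilute stock: 11.1 mM × 221 mL ÷ 592 mM = 4.144 mL
sodium succinate: dilute stock: 0.276% ÷ 11.6% × 221 mL = 5.258 mL
sodium chloride: 12.6 g/L × 0.221 L = 2.785 g
sodium molybdate dihydrate: 7.35 mg/L × 0.221 L = 1.624 mg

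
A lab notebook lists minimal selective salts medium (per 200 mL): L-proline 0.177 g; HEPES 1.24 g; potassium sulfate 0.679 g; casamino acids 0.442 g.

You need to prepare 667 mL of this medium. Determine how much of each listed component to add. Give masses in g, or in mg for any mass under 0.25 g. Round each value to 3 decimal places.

L-proline 0.590 g; HEPES 4.135 g; potassium sulfate 2.264 g; casamino acids 1.474 g

Scale factor = 667 mL / 200 mL = 3.335.
L-proline: 0.177 g × (667 mL / 200 mL) = 0.590 g
HEPES: 1.24 g × (667 mL / 200 mL) = 4.135 g
potassium sulfate: 0.679 g × (667 mL / 200 mL) = 2.264 g
casamino acids: 0.442 g × (667 mL / 200 mL) = 1.474 g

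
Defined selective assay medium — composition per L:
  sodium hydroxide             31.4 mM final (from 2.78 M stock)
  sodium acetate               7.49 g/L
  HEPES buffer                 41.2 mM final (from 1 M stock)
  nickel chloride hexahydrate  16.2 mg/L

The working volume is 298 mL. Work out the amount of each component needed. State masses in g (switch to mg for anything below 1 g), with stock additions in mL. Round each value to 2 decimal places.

sodium hydroxide 3.37 mL; sodium acetate 2.23 g; HEPES buffer 12.28 mL; nickel chloride hexahydrate 4.83 mg

Working volume: 298 mL = 0.298 L.
sodium hydroxide: C1V1 = C2V2 → 31.4 mM × 298 mL ÷ 2780 mM = 3.37 mL
sodium acetate: 7.49 g/L × 0.298 L = 2.23 g
HEPES buffer: C1V1 = C2V2 → 41.2 mM × 298 mL ÷ 1000 mM = 12.28 mL
nickel chloride hexahydrate: 16.2 mg/L × 0.298 L = 4.83 mg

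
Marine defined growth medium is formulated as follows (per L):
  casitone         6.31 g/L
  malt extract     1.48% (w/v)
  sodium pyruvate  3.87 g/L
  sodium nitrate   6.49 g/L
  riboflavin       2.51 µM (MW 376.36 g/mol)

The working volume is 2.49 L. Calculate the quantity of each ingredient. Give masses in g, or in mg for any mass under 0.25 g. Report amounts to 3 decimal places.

casitone 15.712 g; malt extract 36.852 g; sodium pyruvate 9.636 g; sodium nitrate 16.160 g; riboflavin 2.352 mg

Scale factor relative to 1 L: 2.49.
casitone: 6.31 g/L × 2.49 L = 15.712 g
malt extract: 1.48% w/v = 14.8 g/L → 14.8 × 2.49 L = 36.852 g
sodium pyruvate: 3.87 g/L × 2.49 L = 9.636 g
sodium nitrate: 6.49 g/L × 2.49 L = 16.160 g
riboflavin: 2.51 µmol/L × 376.36 g/mol × 2.49 L ÷ 1000 = 2.352 mg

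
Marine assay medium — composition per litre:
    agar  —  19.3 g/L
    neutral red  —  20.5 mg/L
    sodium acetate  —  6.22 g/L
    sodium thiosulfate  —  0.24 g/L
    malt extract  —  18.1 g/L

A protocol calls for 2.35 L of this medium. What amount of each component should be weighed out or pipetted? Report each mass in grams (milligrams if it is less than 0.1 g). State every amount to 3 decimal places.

agar 45.355 g; neutral red 48.175 mg; sodium acetate 14.617 g; sodium thiosulfate 0.564 g; malt extract 42.535 g

Working volume: 2.35 L.
agar: 19.3 g/L × 2.35 L = 45.355 g
neutral red: 20.5 mg/L × 2.35 L = 48.175 mg
sodium acetate: 6.22 g/L × 2.35 L = 14.617 g
sodium thiosulfate: 0.24 g/L × 2.35 L = 0.564 g
malt extract: 18.1 g/L × 2.35 L = 42.535 g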